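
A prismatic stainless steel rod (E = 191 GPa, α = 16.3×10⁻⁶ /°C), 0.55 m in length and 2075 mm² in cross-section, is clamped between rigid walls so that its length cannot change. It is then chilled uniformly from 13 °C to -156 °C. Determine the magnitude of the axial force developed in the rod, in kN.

P ≈ 1090 kN (tensile)

Full restraint means ε = 0, so the stress is σ = EαΔT = 191×10³ × 16.3×10⁻⁶ × 169 = 526.1 MPa.
Then P = σA = 526.1 × 2075 mm² = 1092 kN, tensile.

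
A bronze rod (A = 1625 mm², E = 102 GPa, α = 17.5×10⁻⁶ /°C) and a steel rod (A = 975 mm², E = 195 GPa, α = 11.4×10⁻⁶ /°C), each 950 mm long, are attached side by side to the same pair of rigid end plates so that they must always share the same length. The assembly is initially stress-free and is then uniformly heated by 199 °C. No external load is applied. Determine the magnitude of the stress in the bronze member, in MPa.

Equilibrium of a rigid end plate with no external load gives equal and opposite internal forces ±P in the two members. Since α_{bronze} > α_{steel}, heating drives the bronze into compression and the steel into tension.
Equating the net (thermal + elastic) strains gives |α₁ − α₂|·ΔT = P·[1/(A₁E₁) + 1/(A₂E₂)].
|α₁ − α₂|·ΔT = 6.1×10⁻⁶ × 199 = 0.001214.
1/(A₁E₁) + 1/(A₂E₂) = 1/(1625×102×10³) + 1/(975×195×10³) = 1.129×10⁻⁸ N⁻¹.
P = 0.001214 / 1.129×10⁻⁸ = 107500 N = 107.5 kN.
σ_{bronze} = P/A₁ = 107500/1625 = 66.15 MPa, compressive.

σ ≈ 66.1 MPa (compressive)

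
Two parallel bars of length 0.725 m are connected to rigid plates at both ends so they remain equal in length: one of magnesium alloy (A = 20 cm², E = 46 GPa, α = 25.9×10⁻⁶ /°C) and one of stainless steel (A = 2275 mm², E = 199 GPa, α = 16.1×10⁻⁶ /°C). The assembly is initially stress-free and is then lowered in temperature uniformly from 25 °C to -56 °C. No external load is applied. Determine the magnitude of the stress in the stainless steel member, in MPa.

σ ≈ 26.7 MPa (compressive)

Both members must finish at the same length. With the larger α, the magnesium alloy tends to over-contract; the plates restrain it, putting the magnesium alloy in tension and the stainless steel in compression. With no external load the two internal forces are equal and opposite, magnitude P.
Setting the final lengths equal and cancelling L: (α₁ − α₂)ΔT = P/(A₁E₁) + P/(A₂E₂).
|α₁ − α₂|·ΔT = 9.8×10⁻⁶ × 81 = 0.0007938.
1/(A₁E₁) + 1/(A₂E₂) = 1/(2000×46×10³) + 1/(2275×199×10³) = 1.308×10⁻⁸ N⁻¹.
P = 0.0007938 / 1.308×10⁻⁸ = 60700 N = 60.7 kN.
σ_{stainless steel} = P/A₂ = 60700/2275 = 26.68 MPa, compressive.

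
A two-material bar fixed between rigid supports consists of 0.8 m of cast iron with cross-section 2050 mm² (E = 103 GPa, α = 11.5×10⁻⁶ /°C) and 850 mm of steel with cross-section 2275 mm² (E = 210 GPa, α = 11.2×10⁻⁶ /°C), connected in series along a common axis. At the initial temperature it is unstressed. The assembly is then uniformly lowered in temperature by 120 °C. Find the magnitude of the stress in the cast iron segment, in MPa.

σ ≈ 197 MPa (tensile)

With the walls removed the bar would change length by δ_free = Σ αᵢΔT Lᵢ = 11.5×10⁻⁶×120×800 + 11.2×10⁻⁶×120×850 = 2.246 mm.
The rigid supports impose zero overall length change; the single axial force P common to all segments must satisfy P Σ Lᵢ/(AᵢEᵢ) = δ_free.
The series flexibility is Σ Lᵢ/(AᵢEᵢ) = 800/(2050×103×10³) + 850/(2275×210×10³) = 5.568×10⁻⁶ mm/N.
P = 2.246 / 5.568×10⁻⁶ = 403500 N = 403.5 kN, tensile.
σ_{cast iron} = P / A = 403500 / 2050 = 196.8 MPa.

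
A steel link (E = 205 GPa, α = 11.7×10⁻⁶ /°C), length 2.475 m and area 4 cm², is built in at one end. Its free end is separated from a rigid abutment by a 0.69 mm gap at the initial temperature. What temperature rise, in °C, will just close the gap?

ΔT ≈ 23.8 °C

Contact occurs when the free expansion equals the gap: αΔT L = 0.69 mm.
ΔT = 0.69 / (11.7×10⁻⁶ × 2475) = 23.83 °C.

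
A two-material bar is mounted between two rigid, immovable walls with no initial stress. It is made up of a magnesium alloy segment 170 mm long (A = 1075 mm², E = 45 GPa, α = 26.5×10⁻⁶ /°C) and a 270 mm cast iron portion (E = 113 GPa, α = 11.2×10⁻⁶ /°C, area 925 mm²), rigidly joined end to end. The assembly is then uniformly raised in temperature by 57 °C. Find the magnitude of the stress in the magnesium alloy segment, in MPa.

With the walls removed the bar would change length by δ_free = Σ αᵢΔT Lᵢ = 26.5×10⁻⁶×57×170 + 11.2×10⁻⁶×57×270 = 0.4292 mm.
The rigid supports impose zero overall length change; the single axial force P common to all segments must satisfy P Σ Lᵢ/(AᵢEᵢ) = δ_free.
Σ Lᵢ/(AᵢEᵢ) = 170/(1075×45×10³) + 270/(925×113×10³) = 6.097×10⁻⁶ mm/N.
P = 0.4292 / 6.097×10⁻⁶ = 70380 N = 70.38 kN, compressive.
σ_{magnesium alloy} = P / A = 70380 / 1075 = 65.47 MPa.

σ ≈ 65.5 MPa (compressive)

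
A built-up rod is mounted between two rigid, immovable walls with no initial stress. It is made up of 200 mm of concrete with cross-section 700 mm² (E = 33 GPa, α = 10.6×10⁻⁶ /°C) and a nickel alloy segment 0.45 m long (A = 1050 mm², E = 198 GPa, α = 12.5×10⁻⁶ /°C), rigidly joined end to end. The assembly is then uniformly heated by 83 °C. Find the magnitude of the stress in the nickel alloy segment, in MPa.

With the walls removed the bar would change length by δ_free = Σ αᵢΔT Lᵢ = 10.6×10⁻⁶×83×200 + 12.5×10⁻⁶×83×450 = 0.6428 mm.
The rigid supports impose zero overall length change; the single axial force P common to all segments must satisfy P Σ Lᵢ/(AᵢEᵢ) = δ_free.
The series flexibility is Σ Lᵢ/(AᵢEᵢ) = 200/(700×33×10³) + 450/(1050×198×10³) = 1.082×10⁻⁵ mm/N.
Hence P = δ_free / Σ(L/AE) = 0.6428/1.082×10⁻⁵ = 59.4 kN (compressive).
σ_{nickel alloy} = P / A = 59400 / 1050 = 56.57 MPa.

σ ≈ 56.6 MPa (compressive)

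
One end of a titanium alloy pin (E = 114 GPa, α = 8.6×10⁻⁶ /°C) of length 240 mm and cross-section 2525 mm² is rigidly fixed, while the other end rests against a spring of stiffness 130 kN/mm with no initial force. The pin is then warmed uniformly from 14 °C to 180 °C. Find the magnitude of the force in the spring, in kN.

P ≈ 40.2 kN

Free thermal expansion: δ_free = αΔT L = 8.6×10⁻⁶ × 166 × 240 = 0.3426 mm.
With a force P in the spring, the elastic change of the pin is PL/(AE) and that of the spring is P/k; compatibility requires their sum to equal δ_free.
P [ L/(AE) + 1/k ] = δ_free → P [ 240/(2525×114×10³) + 1/(130×10³) ] = 0.3426.
P = 0.3426 / 8.526×10⁻⁶ = 40190 N.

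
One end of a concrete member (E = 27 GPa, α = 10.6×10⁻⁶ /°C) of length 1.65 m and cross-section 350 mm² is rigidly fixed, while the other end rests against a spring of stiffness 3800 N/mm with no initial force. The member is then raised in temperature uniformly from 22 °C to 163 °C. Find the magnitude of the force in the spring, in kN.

If the spring were absent the member would lengthen by αΔT L = 10.6×10⁻⁶ × 141 × 1650 = 2.466 mm.
With a force P in the spring, the elastic change of the member is PL/(AE) and that of the spring is P/k; compatibility requires their sum to equal δ_free.
So P = δ_free / [L/(AE) + 1/k] = 2.466 / [ 1650/(350×27×10³) + 1/(3800) ].
P = 2.466 / 0.0004378 = 5633 N.

P ≈ 5.63 kN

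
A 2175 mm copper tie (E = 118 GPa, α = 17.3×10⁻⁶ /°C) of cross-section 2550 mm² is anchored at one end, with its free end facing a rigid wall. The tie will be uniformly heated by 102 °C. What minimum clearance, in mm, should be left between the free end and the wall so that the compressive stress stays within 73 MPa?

g ≈ 2.49 mm

With no wall the tie would lengthen by αΔT L = 17.3×10⁻⁶ × 102 × 2175 = 3.838 mm.
A stress of 73 MPa corresponds to the wall pushing the tie back by σL/E = 73×2175/(118×10³) = 1.346 mm.
So the gap has to take up the difference, g_min = δ_free − σL/E = 3.838 − 1.346 = 2.492 mm.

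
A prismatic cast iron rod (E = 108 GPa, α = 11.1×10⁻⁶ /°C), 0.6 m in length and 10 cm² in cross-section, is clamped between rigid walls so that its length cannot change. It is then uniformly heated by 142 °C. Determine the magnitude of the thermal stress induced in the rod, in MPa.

σ ≈ 170 MPa (compressive)

With length fixed, the mechanical strain must cancel the thermal strain αΔT = 11.1×10⁻⁶ × 142 = 1576.2×10⁻⁶.
The stress required to suppress this strain is σ = Eε = 108×10³ × 1576.2×10⁻⁶ = 170.2 MPa, compressive since the rod is trying to expand.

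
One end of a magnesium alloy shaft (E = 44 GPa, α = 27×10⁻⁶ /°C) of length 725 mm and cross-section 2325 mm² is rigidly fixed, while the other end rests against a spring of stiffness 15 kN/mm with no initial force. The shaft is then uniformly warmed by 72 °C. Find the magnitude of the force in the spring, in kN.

If the spring were absent the shaft would lengthen by αΔT L = 27×10⁻⁶ × 72 × 725 = 1.409 mm.
With a force P in the spring, the elastic change of the shaft is PL/(AE) and that of the spring is P/k; compatibility requires their sum to equal δ_free.
So P = δ_free / [L/(AE) + 1/k] = 1.409 / [ 725/(2325×44×10³) + 1/(15×10³) ].
P = 1.409 / 7.375×10⁻⁵ = 19110 N.

P ≈ 19.1 kN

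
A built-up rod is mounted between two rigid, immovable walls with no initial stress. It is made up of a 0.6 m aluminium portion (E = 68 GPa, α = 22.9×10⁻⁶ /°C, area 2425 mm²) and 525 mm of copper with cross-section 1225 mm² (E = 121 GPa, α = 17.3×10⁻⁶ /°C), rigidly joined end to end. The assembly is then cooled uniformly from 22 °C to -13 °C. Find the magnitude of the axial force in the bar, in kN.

If the supports were absent, the total length change would be Σ αᵢΔT Lᵢ = 22.9×10⁻⁶×35×600 + 17.3×10⁻⁶×35×525 = 0.7988 mm.
The rigid supports impose zero overall length change; the single axial force P common to all segments must satisfy P Σ Lᵢ/(AᵢEᵢ) = δ_free.
Σ Lᵢ/(AᵢEᵢ) = 600/(2425×68×10³) + 525/(1225×121×10³) = 7.18×10⁻⁶ mm/N.
P = 0.7988 / 7.18×10⁻⁶ = 111200 N = 111.2 kN, tensile.

P ≈ 111 kN (tensile)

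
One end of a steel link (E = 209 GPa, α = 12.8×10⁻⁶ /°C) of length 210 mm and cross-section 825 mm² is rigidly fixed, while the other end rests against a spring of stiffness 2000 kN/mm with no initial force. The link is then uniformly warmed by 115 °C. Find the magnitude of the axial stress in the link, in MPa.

If the spring were absent the link would lengthen by αΔT L = 12.8×10⁻⁶ × 115 × 210 = 0.3091 mm.
Let P be the compressive force at the spring. The link shortens elastically by PL/(AE) and the spring compresses by P/k; together these equal δ_free.
P [ L/(AE) + 1/k ] = δ_free → P [ 210/(825×209×10³) + 1/(2000×10³) ] = 0.3091.
P = 0.3091 / 1.718×10⁻⁶ = 179900 N.
σ = P/A = 179900/825 = 218.1 MPa.

σ ≈ 218 MPa (compressive)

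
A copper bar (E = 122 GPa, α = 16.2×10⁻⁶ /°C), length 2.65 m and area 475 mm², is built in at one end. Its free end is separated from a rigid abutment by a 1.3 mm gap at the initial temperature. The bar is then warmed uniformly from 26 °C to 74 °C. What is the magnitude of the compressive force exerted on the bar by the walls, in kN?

P ≈ 16.6 kN

Free thermal elongation = αΔT L = 16.2×10⁻⁶ × 48 × 2650 = 2.061 mm.
After closing the 1.3 mm clearance, 2.061 − 1.3 = 0.7606 mm of expansion remains to be suppressed by the wall.
Compatibility: PL/(AE) = 0.7606 mm, so σ = P/A = E × (0.7606/2650) = 35.02 MPa.
Force on the wall = σA = 35.02 × 475 mm² = 16.63 kN.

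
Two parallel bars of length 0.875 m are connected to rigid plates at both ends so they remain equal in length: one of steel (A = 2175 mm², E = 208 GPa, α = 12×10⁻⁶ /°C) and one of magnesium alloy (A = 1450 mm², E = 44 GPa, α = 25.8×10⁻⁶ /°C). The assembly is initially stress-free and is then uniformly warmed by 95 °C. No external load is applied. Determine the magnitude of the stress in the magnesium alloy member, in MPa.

σ ≈ 50.6 MPa (compressive)

Both members must finish at the same length. With the larger α, the magnesium alloy tends to over-expand; the plates restrain it, putting the magnesium alloy in compression and the steel in tension. With no external load the two internal forces are equal and opposite, magnitude P.
Setting the final lengths equal and cancelling L: (α₁ − α₂)ΔT = P/(A₁E₁) + P/(A₂E₂).
|α₁ − α₂|·ΔT = 13.8×10⁻⁶ × 95 = 0.001311.
1/(A₁E₁) + 1/(A₂E₂) = 1/(2175×208×10³) + 1/(1450×44×10³) = 1.788×10⁻⁸ N⁻¹.
So P = 0.001311 / 1.788×10⁻⁸ = 73.3 kN.
σ_{magnesium alloy} = P/A₂ = 73300/1450 = 50.55 MPa, compressive.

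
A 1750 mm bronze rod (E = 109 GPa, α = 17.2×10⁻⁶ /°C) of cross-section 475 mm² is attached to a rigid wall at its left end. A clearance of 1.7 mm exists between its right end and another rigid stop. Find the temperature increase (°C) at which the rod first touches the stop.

ΔT ≈ 56.5 °C

Contact occurs when the free expansion equals the gap: αΔT L = 1.7 mm.
So ΔT = g/(αL) = 1.7/(17.2×10⁻⁶ × 1750) = 56.48 °C.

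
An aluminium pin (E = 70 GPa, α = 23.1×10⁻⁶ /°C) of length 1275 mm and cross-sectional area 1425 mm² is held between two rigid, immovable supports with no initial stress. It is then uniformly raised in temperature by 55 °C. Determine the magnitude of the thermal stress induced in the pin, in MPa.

Because both ends are immovable the net strain is zero, and the suppressed thermal strain is αΔT = 23.1×10⁻⁶ × 55 = 1270.5×10⁻⁶.
Hence σ = E·αΔT = 70×10³ × 1270.5×10⁻⁶ = 88.94 MPa, compressive.

σ ≈ 88.9 MPa (compressive)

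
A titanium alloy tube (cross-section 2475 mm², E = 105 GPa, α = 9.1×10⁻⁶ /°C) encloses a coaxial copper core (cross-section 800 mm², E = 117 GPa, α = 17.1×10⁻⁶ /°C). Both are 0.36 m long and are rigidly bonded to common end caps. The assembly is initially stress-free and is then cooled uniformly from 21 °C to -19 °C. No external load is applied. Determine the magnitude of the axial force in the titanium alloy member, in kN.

P ≈ 22 kN (compressive in the titanium alloy)

Both members must finish at the same length. With the larger α, the copper tends to over-contract; the plates restrain it, putting the copper in tension and the titanium alloy in compression. With no external load the two internal forces are equal and opposite, magnitude P.
Setting the final lengths equal and cancelling L: (α₁ − α₂)ΔT = P/(A₁E₁) + P/(A₂E₂).
|α₁ − α₂|·ΔT = 8×10⁻⁶ × 40 = 0.00032.
1/(A₁E₁) + 1/(A₂E₂) = 1/(2475×105×10³) + 1/(800×117×10³) = 1.453×10⁻⁸ N⁻¹.
So P = 0.00032 / 1.453×10⁻⁸ = 22.02 kN.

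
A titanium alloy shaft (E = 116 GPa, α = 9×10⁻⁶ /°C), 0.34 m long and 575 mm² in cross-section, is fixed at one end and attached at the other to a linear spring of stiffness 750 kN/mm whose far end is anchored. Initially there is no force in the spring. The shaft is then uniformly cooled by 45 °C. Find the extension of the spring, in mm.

δ ≈ 0.0286 mm

The unrestrained thermal change is αΔT L = 9×10⁻⁶ × 45 × 340 = 0.1377 mm.
Let P be the tensile force in the spring. The shaft extends elastically by PL/(AE) and the spring stretches by P/k; together these equal δ_free.
So P = δ_free / [L/(AE) + 1/k] = 0.1377 / [ 340/(575×116×10³) + 1/(750×10³) ].
P = 0.1377 / 6.431×10⁻⁶ = 21410 N.
Spring extension = P/k = 21410/(750×10³) = 0.02855 mm.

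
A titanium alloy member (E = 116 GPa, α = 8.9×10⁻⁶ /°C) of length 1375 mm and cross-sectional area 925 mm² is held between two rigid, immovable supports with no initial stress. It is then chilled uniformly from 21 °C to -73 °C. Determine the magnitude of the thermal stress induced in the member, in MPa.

Because both ends are immovable the net strain is zero, and the suppressed thermal strain is αΔT = 8.9×10⁻⁶ × 94 = 836.6×10⁻⁶.
σ = EαΔT = 116×10³ × 8.9×10⁻⁶ × 94 = 97.05 MPa (tensile; the member is trying to contract).

σ ≈ 97 MPa (tensile)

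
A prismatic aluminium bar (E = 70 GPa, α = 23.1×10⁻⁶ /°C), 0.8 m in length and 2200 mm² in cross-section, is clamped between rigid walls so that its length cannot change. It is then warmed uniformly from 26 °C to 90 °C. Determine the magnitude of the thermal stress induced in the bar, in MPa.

The supports are rigid, so the total axial strain is zero. The restrained thermal strain is ε = αΔT = 23.1×10⁻⁶ × 64 = 1478.4×10⁻⁶.
The stress required to suppress this strain is σ = Eε = 70×10³ × 1478.4×10⁻⁶ = 103.5 MPa, compressive since the bar is trying to expand.

σ ≈ 103 MPa (compressive)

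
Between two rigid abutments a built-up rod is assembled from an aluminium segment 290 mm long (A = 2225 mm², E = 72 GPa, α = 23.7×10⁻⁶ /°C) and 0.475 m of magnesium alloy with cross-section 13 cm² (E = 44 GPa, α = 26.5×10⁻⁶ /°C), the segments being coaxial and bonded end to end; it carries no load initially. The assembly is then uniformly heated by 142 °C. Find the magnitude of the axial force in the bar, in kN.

P ≈ 273 kN (compressive)

If the supports were absent, the total length change would be Σ αᵢΔT Lᵢ = 23.7×10⁻⁶×142×290 + 26.5×10⁻⁶×142×475 = 2.763 mm.
The rigid supports impose zero overall length change; the single axial force P common to all segments must satisfy P Σ Lᵢ/(AᵢEᵢ) = δ_free.
The series flexibility is Σ Lᵢ/(AᵢEᵢ) = 290/(2225×72×10³) + 475/(1300×44×10³) = 1.011×10⁻⁵ mm/N.
So P = 2.763 / 1.011×10⁻⁵ = 273.2 kN, compressive.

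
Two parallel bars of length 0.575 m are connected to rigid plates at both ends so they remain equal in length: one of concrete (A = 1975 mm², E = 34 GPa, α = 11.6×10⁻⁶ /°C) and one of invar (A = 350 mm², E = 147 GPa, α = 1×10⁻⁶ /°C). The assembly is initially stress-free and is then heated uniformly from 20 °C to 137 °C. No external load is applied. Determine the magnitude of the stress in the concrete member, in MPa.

σ ≈ 18.3 MPa (compressive)

Equilibrium of a rigid end plate with no external load gives equal and opposite internal forces ±P in the two members. Since α_{concrete} > α_{invar}, heating drives the concrete into compression and the invar into tension.
Compatibility of the two members (thermal + elastic change equal): (α₁ − α₂)ΔT = P·[1/(A₁E₁) + 1/(A₂E₂)].
|α₁ − α₂|·ΔT = 10.6×10⁻⁶ × 117 = 0.00124.
1/(A₁E₁) + 1/(A₂E₂) = 1/(1975×34×10³) + 1/(350×147×10³) = 3.433×10⁻⁸ N⁻¹.
So P = 0.00124 / 3.433×10⁻⁸ = 36.13 kN.
σ_{concrete} = P/A₁ = 36130/1975 = 18.29 MPa, compressive.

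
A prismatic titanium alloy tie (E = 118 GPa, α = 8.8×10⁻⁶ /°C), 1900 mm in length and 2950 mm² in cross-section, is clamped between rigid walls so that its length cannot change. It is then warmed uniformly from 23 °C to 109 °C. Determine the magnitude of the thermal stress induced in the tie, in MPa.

σ ≈ 89.3 MPa (compressive)

The supports are rigid, so the total axial strain is zero. The restrained thermal strain is ε = αΔT = 8.8×10⁻⁶ × 86 = 756.8×10⁻⁶.
σ = EαΔT = 118×10³ × 8.8×10⁻⁶ × 86 = 89.3 MPa (compressive; the tie is trying to expand).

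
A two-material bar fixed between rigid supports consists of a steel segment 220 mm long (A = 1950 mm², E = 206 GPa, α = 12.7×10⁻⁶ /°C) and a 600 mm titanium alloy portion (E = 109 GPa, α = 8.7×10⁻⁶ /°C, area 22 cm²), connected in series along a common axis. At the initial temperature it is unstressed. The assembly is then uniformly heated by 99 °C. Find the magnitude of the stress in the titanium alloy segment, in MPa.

σ ≈ 118 MPa (compressive)

Free thermal expansion of the whole bar: Σ αᵢΔT Lᵢ = 12.7×10⁻⁶×99×220 + 8.7×10⁻⁶×99×600 = 0.7934 mm.
The rigid supports impose zero overall length change; the single axial force P common to all segments must satisfy P Σ Lᵢ/(AᵢEᵢ) = δ_free.
Σ Lᵢ/(AᵢEᵢ) = 220/(1950×206×10³) + 600/(2200×109×10³) = 3.05×10⁻⁶ mm/N.
So P = 0.7934 / 3.05×10⁻⁶ = 260.1 kN, compressive.
σ_{titanium alloy} = P / A = 260100 / 2200 = 118.2 MPa.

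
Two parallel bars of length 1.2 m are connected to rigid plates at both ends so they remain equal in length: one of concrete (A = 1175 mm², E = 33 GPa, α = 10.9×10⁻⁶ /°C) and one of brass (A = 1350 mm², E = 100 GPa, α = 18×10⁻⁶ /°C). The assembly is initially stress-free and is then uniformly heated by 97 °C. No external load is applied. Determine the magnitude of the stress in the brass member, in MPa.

Equilibrium of a rigid end plate with no external load gives equal and opposite internal forces ±P in the two members. Since α_{brass} > α_{concrete}, heating drives the brass into compression and the concrete into tension.
Equating the net (thermal + elastic) strains gives |α₁ − α₂|·ΔT = P·[1/(A₁E₁) + 1/(A₂E₂)].
|α₁ − α₂|·ΔT = 7.1×10⁻⁶ × 97 = 0.0006887.
1/(A₁E₁) + 1/(A₂E₂) = 1/(1175×33×10³) + 1/(1350×100×10³) = 3.32×10⁻⁸ N⁻¹.
So P = 0.0006887 / 3.32×10⁻⁸ = 20.75 kN.
σ_{brass} = P/A₂ = 20750/1350 = 15.37 MPa, compressive.

σ ≈ 15.4 MPa (compressive)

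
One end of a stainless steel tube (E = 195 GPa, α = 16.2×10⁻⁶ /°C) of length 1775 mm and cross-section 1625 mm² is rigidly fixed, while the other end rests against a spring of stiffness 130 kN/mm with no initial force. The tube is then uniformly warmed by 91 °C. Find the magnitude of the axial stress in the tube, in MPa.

Free thermal expansion: δ_free = αΔT L = 16.2×10⁻⁶ × 91 × 1775 = 2.617 mm.
With a force P in the spring, the elastic change of the tube is PL/(AE) and that of the spring is P/k; compatibility requires their sum to equal δ_free.
So P = δ_free / [L/(AE) + 1/k] = 2.617 / [ 1775/(1625×195×10³) + 1/(130×10³) ].
P = 2.617 / 1.329×10⁻⁵ = 196800 N.
σ = P/A = 196800/1625 = 121.1 MPa.

σ ≈ 121 MPa (compressive)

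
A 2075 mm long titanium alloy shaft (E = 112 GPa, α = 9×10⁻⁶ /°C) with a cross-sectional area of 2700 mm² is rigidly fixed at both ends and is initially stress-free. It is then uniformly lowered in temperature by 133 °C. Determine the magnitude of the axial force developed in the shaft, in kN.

With zero net strain, σ = E·αΔT = 112 GPa × 9×10⁻⁶ × 133 = 134.1 MPa.
Then P = σA = 134.1 × 2700 mm² = 362 kN, tensile.

P ≈ 362 kN (tensile)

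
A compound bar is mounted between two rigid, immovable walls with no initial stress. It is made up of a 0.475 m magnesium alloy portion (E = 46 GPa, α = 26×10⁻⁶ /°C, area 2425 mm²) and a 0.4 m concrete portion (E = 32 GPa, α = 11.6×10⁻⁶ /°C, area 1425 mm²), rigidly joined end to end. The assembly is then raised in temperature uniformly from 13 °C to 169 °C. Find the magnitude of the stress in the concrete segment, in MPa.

σ ≈ 143 MPa (compressive)

Free thermal expansion of the whole bar: Σ αᵢΔT Lᵢ = 26×10⁻⁶×156×475 + 11.6×10⁻⁶×156×400 = 2.65 mm.
The rigid supports impose zero overall length change; the single axial force P common to all segments must satisfy P Σ Lᵢ/(AᵢEᵢ) = δ_free.
The series flexibility is Σ Lᵢ/(AᵢEᵢ) = 475/(2425×46×10³) + 400/(1425×32×10³) = 1.303×10⁻⁵ mm/N.
P = 2.65 / 1.303×10⁻⁵ = 203400 N = 203.4 kN, compressive.
σ_{concrete} = P / A = 203400 / 1425 = 142.7 MPa.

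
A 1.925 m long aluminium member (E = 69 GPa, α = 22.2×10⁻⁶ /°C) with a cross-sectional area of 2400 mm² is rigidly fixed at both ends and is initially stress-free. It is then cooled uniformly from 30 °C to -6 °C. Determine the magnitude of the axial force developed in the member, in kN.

With zero net strain, σ = E·αΔT = 69 GPa × 22.2×10⁻⁶ × 36 = 55.14 MPa.
Then P = σA = 55.14 × 2400 mm² = 132.3 kN, tensile.

P ≈ 132 kN (tensile)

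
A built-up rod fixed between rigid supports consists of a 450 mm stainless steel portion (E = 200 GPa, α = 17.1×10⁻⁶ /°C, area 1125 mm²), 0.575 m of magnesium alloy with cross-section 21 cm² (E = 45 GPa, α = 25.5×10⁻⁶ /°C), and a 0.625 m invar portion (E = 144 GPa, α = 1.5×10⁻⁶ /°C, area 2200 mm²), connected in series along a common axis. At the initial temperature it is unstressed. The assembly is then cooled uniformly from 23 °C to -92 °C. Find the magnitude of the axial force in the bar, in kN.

P ≈ 266 kN (tensile)

Free thermal contraction of the whole bar: Σ αᵢΔT Lᵢ = 17.1×10⁻⁶×115×450 + 25.5×10⁻⁶×115×575 + 1.5×10⁻⁶×115×625 = 2.679 mm.
The walls prevent any net length change, so an axial force P (same in every segment) develops. Compatibility: P · Σ Lᵢ/(AᵢEᵢ) = δ_free.
Σ Lᵢ/(AᵢEᵢ) = 450/(1125×200×10³) + 575/(2100×45×10³) + 625/(2200×144×10³) = 1.006×10⁻⁵ mm/N.
So P = 2.679 / 1.006×10⁻⁵ = 266.4 kN, tensile.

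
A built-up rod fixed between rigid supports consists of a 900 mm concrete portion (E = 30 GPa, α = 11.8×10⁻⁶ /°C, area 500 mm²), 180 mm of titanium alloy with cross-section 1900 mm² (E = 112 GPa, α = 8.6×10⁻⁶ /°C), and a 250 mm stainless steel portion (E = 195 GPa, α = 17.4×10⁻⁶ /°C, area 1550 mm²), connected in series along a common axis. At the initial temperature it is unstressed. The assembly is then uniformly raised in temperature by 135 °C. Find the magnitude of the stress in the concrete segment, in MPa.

With the walls removed the bar would change length by δ_free = Σ αᵢΔT Lᵢ = 11.8×10⁻⁶×135×900 + 8.6×10⁻⁶×135×180 + 17.4×10⁻⁶×135×250 = 2.23 mm.
Since the ends are fixed, an axial force P builds up, equal in every segment, with P · Σ Lᵢ/(AᵢEᵢ) = δ_free.
The series flexibility is Σ Lᵢ/(AᵢEᵢ) = 900/(500×30×10³) + 180/(1900×112×10³) + 250/(1550×195×10³) = 6.167×10⁻⁵ mm/N.
P = 2.23 / 6.167×10⁻⁵ = 36160 N = 36.16 kN, compressive.
σ_{concrete} = P / A = 36160 / 500 = 72.31 MPa.

σ ≈ 72.3 MPa (compressive)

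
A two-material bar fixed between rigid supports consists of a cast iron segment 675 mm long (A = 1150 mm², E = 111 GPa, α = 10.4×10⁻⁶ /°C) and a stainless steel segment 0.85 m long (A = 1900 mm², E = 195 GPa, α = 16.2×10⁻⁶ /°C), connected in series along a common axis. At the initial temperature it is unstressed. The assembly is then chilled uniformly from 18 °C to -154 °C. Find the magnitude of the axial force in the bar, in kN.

Free thermal contraction of the whole bar: Σ αᵢΔT Lᵢ = 10.4×10⁻⁶×172×675 + 16.2×10⁻⁶×172×850 = 3.576 mm.
Since the ends are fixed, an axial force P builds up, equal in every segment, with P · Σ Lᵢ/(AᵢEᵢ) = δ_free.
The series flexibility is Σ Lᵢ/(AᵢEᵢ) = 675/(1150×111×10³) + 850/(1900×195×10³) = 7.582×10⁻⁶ mm/N.
So P = 3.576 / 7.582×10⁻⁶ = 471.6 kN, tensile.

P ≈ 472 kN (tensile)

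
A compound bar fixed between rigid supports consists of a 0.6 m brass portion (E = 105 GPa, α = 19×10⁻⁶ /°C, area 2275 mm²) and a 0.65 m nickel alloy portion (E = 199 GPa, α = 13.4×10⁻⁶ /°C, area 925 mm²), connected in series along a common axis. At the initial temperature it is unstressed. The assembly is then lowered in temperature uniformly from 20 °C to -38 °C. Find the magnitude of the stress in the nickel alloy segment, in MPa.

Free thermal contraction of the whole bar: Σ αᵢΔT Lᵢ = 19×10⁻⁶×58×600 + 13.4×10⁻⁶×58×650 = 1.166 mm.
Since the ends are fixed, an axial force P builds up, equal in every segment, with P · Σ Lᵢ/(AᵢEᵢ) = δ_free.
Σ Lᵢ/(AᵢEᵢ) = 600/(2275×105×10³) + 650/(925×199×10³) = 6.043×10⁻⁶ mm/N.
So P = 1.166 / 6.043×10⁻⁶ = 193 kN, tensile.
σ_{nickel alloy} = P / A = 193000 / 925 = 208.7 MPa.

σ ≈ 209 MPa (tensile)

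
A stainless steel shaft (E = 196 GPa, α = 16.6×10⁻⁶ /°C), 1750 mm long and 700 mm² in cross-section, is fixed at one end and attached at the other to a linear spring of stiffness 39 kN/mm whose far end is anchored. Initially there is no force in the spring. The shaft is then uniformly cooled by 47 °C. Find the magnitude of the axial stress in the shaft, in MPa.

The unrestrained thermal change is αΔT L = 16.6×10⁻⁶ × 47 × 1750 = 1.365 mm.
With a force P in the spring, the elastic change of the shaft is PL/(AE) and that of the spring is P/k; compatibility requires their sum to equal δ_free.
P [ L/(AE) + 1/k ] = δ_free → P [ 1750/(700×196×10³) + 1/(39×10³) ] = 1.365.
P = 1.365 / 3.84×10⁻⁵ = 35560 N.
σ = P/A = 35560/700 = 50.8 MPa.

σ ≈ 50.8 MPa (tensile)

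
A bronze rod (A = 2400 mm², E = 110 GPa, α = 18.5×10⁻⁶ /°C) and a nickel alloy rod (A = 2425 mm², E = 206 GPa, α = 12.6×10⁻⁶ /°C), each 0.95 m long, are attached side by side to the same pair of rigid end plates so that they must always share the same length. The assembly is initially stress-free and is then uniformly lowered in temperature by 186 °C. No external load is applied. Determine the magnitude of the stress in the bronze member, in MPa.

The bronze has the larger α, so on cooling it would change length more than the nickel alloy if both were free. The rigid plates force a common final length, so the bronze is put into tension and the nickel alloy into compression, with equal and opposite forces P (no external load).
Equating the net (thermal + elastic) strains gives |α₁ − α₂|·ΔT = P·[1/(A₁E₁) + 1/(A₂E₂)].
|α₁ − α₂|·ΔT = 5.9×10⁻⁶ × 186 = 0.001097.
1/(A₁E₁) + 1/(A₂E₂) = 1/(2400×110×10³) + 1/(2425×206×10³) = 5.79×10⁻⁹ N⁻¹.
So P = 0.001097 / 5.79×10⁻⁹ = 189.5 kN.
σ_{bronze} = P/A₁ = 189500/2400 = 78.98 MPa, tensile.

σ ≈ 79 MPa (tensile)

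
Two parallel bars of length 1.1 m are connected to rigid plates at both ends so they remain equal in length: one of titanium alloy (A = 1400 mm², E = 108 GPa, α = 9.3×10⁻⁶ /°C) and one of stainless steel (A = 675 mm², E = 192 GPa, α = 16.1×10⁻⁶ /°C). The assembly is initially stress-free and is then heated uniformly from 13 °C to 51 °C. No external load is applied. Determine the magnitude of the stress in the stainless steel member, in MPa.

Both members must finish at the same length. With the larger α, the stainless steel tends to over-expand; the plates restrain it, putting the stainless steel in compression and the titanium alloy in tension. With no external load the two internal forces are equal and opposite, magnitude P.
Compatibility of the two members (thermal + elastic change equal): (α₁ − α₂)ΔT = P·[1/(A₁E₁) + 1/(A₂E₂)].
|α₁ − α₂|·ΔT = 6.8×10⁻⁶ × 38 = 0.0002584.
1/(A₁E₁) + 1/(A₂E₂) = 1/(1400×108×10³) + 1/(675×192×10³) = 1.433×10⁻⁸ N⁻¹.
P = 0.0002584 / 1.433×10⁻⁸ = 18030 N = 18.03 kN.
σ_{stainless steel} = P/A₂ = 18030/675 = 26.71 MPa, compressive.

σ ≈ 26.7 MPa (compressive)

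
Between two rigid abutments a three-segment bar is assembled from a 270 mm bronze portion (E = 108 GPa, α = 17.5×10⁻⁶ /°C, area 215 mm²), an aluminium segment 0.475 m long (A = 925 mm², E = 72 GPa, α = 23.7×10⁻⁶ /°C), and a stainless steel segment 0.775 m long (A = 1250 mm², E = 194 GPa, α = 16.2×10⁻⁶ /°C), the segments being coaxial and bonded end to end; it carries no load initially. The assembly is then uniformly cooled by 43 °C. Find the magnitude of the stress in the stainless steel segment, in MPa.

σ ≈ 44.7 MPa (tensile)

If the supports were absent, the total length change would be Σ αᵢΔT Lᵢ = 17.5×10⁻⁶×43×270 + 23.7×10⁻⁶×43×475 + 16.2×10⁻⁶×43×775 = 1.227 mm.
The walls prevent any net length change, so an axial force P (same in every segment) develops. Compatibility: P · Σ Lᵢ/(AᵢEᵢ) = δ_free.
Σ Lᵢ/(AᵢEᵢ) = 270/(215×108×10³) + 475/(925×72×10³) + 775/(1250×194×10³) = 2.196×10⁻⁵ mm/N.
P = 1.227 / 2.196×10⁻⁵ = 55890 N = 55.89 kN, tensile.
σ_{stainless steel} = P / A = 55890 / 1250 = 44.71 MPa.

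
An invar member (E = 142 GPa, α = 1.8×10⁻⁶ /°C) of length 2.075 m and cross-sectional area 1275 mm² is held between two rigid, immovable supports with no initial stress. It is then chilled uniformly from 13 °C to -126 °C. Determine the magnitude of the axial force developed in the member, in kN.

Full restraint means ε = 0, so the stress is σ = EαΔT = 142×10³ × 1.8×10⁻⁶ × 139 = 35.53 MPa.
P = AEαΔT = 1275 × 142×10³ × 1.8×10⁻⁶ × 139 = 45.3 kN (tensile).

P ≈ 45.3 kN (tensile)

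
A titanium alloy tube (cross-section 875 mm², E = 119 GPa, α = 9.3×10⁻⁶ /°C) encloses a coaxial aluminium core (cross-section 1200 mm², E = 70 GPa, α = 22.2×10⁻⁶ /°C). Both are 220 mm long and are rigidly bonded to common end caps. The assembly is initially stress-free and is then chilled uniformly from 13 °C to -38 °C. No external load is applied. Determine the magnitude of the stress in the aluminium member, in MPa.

σ ≈ 25.5 MPa (tensile)

Equilibrium of a rigid end plate with no external load gives equal and opposite internal forces ±P in the two members. Since α_{aluminium} > α_{titanium alloy}, cooling drives the aluminium into tension and the titanium alloy into compression.
Compatibility of the two members (thermal + elastic change equal): (α₁ − α₂)ΔT = P·[1/(A₁E₁) + 1/(A₂E₂)].
|α₁ − α₂|·ΔT = 12.9×10⁻⁶ × 51 = 0.0006579.
1/(A₁E₁) + 1/(A₂E₂) = 1/(875×119×10³) + 1/(1200×70×10³) = 2.151×10⁻⁸ N⁻¹.
So P = 0.0006579 / 2.151×10⁻⁸ = 30.59 kN.
σ_{aluminium} = P/A₂ = 30590/1200 = 25.49 MPa, tensile.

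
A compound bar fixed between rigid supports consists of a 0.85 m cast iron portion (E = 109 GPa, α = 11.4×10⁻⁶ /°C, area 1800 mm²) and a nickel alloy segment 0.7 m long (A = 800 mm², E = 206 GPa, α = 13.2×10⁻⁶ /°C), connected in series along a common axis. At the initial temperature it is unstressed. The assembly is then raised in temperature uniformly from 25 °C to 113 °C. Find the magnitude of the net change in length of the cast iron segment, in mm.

|ΔL| ≈ 0.0116 mm

With the walls removed the bar would change length by δ_free = Σ αᵢΔT Lᵢ = 11.4×10⁻⁶×88×850 + 13.2×10⁻⁶×88×700 = 1.666 mm.
Since the ends are fixed, an axial force P builds up, equal in every segment, with P · Σ Lᵢ/(AᵢEᵢ) = δ_free.
Σ Lᵢ/(AᵢEᵢ) = 850/(1800×109×10³) + 700/(800×206×10³) = 8.58×10⁻⁶ mm/N.
So P = 1.666 / 8.58×10⁻⁶ = 194.2 kN, compressive.
For the cast iron segment, free thermal change = 11.4×10⁻⁶×88×850 = 0.8527 mm and elastic change from P = 194200×850/(1800×109×10³) = 0.8411 mm; these oppose, so the net change is 0.0116 mm (segment lengthens).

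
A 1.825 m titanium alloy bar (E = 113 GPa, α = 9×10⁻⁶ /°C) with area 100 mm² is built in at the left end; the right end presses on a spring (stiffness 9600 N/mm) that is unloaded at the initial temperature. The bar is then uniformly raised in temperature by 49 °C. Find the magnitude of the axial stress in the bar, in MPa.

σ ≈ 30.3 MPa (compressive)

If the spring were absent the bar would lengthen by αΔT L = 9×10⁻⁶ × 49 × 1825 = 0.8048 mm.
With a force P in the spring, the elastic change of the bar is PL/(AE) and that of the spring is P/k; compatibility requires their sum to equal δ_free.
P [ L/(AE) + 1/k ] = δ_free → P [ 1825/(100×113×10³) + 1/(9600) ] = 0.8048.
P = 0.8048 / 0.0002657 = 3029 N.
σ = P/A = 3029/100 = 30.29 MPa.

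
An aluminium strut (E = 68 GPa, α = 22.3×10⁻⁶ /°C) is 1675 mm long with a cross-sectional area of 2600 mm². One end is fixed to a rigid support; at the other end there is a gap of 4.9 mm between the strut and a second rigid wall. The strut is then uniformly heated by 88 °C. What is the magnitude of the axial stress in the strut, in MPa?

σ ≈ 0 MPa

Free thermal elongation = αΔT L = 22.3×10⁻⁶ × 88 × 1675 = 3.287 mm.
Since δ_free = 3.29 mm is less than the 4.9 mm gap, the strut never touches the wall. No axial force develops.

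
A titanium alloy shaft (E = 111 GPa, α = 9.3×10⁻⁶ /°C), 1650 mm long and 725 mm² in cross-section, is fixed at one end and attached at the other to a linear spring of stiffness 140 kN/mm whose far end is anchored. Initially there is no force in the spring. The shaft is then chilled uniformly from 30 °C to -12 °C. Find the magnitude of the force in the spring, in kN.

P ≈ 23.3 kN

The unrestrained thermal change is αΔT L = 9.3×10⁻⁶ × 42 × 1650 = 0.6445 mm.
Let P be the tensile force in the spring. The shaft extends elastically by PL/(AE) and the spring stretches by P/k; together these equal δ_free.
P [ L/(AE) + 1/k ] = δ_free → P [ 1650/(725×111×10³) + 1/(140×10³) ] = 0.6445.
P = 0.6445 / 2.765×10⁻⁵ = 23310 N.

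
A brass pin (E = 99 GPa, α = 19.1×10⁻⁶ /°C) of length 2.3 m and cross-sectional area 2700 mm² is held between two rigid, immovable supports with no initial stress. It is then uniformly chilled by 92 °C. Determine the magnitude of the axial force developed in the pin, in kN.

With zero net strain, σ = E·αΔT = 99 GPa × 19.1×10⁻⁶ × 92 = 174 MPa.
P = AEαΔT = 2700 × 99×10³ × 19.1×10⁻⁶ × 92 = 469.7 kN (tensile).

P ≈ 470 kN (tensile)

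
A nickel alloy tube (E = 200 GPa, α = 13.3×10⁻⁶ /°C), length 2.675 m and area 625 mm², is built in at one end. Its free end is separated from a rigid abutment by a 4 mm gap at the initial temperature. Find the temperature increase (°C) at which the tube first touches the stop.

Contact occurs when the free expansion equals the gap: αΔT L = 4 mm.
ΔT = 4 / (13.3×10⁻⁶ × 2675) = 112.4 °C.

ΔT ≈ 112 °C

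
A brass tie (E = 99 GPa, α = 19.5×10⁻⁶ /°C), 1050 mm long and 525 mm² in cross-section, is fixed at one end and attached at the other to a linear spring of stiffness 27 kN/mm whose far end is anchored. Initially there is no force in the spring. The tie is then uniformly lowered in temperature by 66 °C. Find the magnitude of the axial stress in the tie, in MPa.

The unrestrained thermal change is αΔT L = 19.5×10⁻⁶ × 66 × 1050 = 1.351 mm.
Let P be the tensile force in the spring. The tie extends elastically by PL/(AE) and the spring stretches by P/k; together these equal δ_free.
P [ L/(AE) + 1/k ] = δ_free → P [ 1050/(525×99×10³) + 1/(27×10³) ] = 1.351.
P = 1.351 / 5.724×10⁻⁵ = 23610 N.
σ = P/A = 23610/525 = 44.97 MPa.

σ ≈ 45 MPa (tensile)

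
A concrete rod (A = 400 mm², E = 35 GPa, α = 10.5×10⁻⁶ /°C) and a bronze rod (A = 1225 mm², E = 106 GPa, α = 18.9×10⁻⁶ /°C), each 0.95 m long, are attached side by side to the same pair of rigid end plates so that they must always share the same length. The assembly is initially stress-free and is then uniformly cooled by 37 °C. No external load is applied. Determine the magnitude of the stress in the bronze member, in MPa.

σ ≈ 3.21 MPa (tensile)

Both members must finish at the same length. With the larger α, the bronze tends to over-contract; the plates restrain it, putting the bronze in tension and the concrete in compression. With no external load the two internal forces are equal and opposite, magnitude P.
Compatibility of the two members (thermal + elastic change equal): (α₁ − α₂)ΔT = P·[1/(A₁E₁) + 1/(A₂E₂)].
|α₁ − α₂|·ΔT = 8.4×10⁻⁶ × 37 = 0.0003108.
1/(A₁E₁) + 1/(A₂E₂) = 1/(400×35×10³) + 1/(1225×106×10³) = 7.913×10⁻⁸ N⁻¹.
So P = 0.0003108 / 7.913×10⁻⁸ = 3.928 kN.
σ_{bronze} = P/A₂ = 3928/1225 = 3.206 MPa, tensile.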